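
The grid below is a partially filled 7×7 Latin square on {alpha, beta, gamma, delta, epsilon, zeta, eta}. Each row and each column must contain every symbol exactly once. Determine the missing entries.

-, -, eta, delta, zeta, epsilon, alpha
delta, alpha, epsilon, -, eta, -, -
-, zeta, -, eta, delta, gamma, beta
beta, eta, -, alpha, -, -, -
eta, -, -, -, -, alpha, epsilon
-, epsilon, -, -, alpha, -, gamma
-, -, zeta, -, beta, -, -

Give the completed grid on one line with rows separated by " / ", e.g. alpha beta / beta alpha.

gamma beta eta delta zeta epsilon alpha / delta alpha epsilon gamma eta beta zeta / epsilon zeta alpha eta delta gamma beta / beta eta gamma alpha epsilon zeta delta / eta delta beta zeta gamma alpha epsilon / zeta epsilon delta beta alpha eta gamma / alpha gamma zeta epsilon beta delta eta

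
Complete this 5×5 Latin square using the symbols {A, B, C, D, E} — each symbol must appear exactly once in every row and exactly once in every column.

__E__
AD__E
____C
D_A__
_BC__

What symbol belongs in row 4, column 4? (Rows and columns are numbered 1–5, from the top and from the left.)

E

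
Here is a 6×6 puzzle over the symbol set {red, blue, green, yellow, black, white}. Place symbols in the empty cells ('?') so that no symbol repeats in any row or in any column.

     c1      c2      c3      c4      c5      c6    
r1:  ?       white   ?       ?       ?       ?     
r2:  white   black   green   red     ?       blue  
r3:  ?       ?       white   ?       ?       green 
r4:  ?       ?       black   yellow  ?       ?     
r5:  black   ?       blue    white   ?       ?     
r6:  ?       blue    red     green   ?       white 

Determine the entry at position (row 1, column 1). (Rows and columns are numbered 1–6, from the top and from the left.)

green

At row 1, column 3: row 1 has {white}; column 3 has {red,blue,green,black,white}; that leaves yellow.
At row 2, column 5: row 2 has {red,blue,green,black,white}; column 5 is empty so far; that leaves yellow.
At row 4, column 6: row 4 has {yellow,black}; column 6 has {blue,green,white}; that leaves red.
At row 5, column 6: row 5 has {blue,black,white}; column 6 has {red,blue,green,white}; that leaves yellow.
At row 6, column 1: row 6 has {red,blue,green,white}; column 1 has {black,white}; that leaves yellow.
At row 6, column 5: row 6 has {red,blue,green,yellow,white}; column 5 has {yellow}; that leaves black.
At row 1, column 6: row 1 has {yellow,white}; column 6 has {red,blue,green,yellow,white}; that leaves black.
At row 4, column 2: row 4 has {red,yellow,black}; column 2 has {blue,black,white}; that leaves green.
At row 5, column 2: row 5 has {blue,yellow,black,white}; column 2 has {blue,green,black,white}; that leaves red.
At row 5, column 5: row 5 has {red,blue,yellow,black,white}; column 5 has {yellow,black}; that leaves green.
At row 1, column 4: row 1 has {yellow,black,white}; column 4 has {red,green,yellow,white}; that leaves blue.
At row 1, column 5: row 1 has {blue,yellow,black,white}; column 5 has {green,yellow,black}; that leaves red.
At row 3, column 2: row 3 has {green,white}; column 2 has {red,blue,green,black,white}; that leaves yellow.
At row 3, column 4: row 3 has {green,yellow,white}; column 4 has {red,blue,green,yellow,white}; that leaves black.
At row 3, column 5: row 3 has {green,yellow,black,white}; column 5 has {red,green,yellow,black}; that leaves blue.
At row 4, column 1: row 4 has {red,green,yellow,black}; column 1 has {yellow,black,white}; that leaves blue.
At row 4, column 5: row 4 has {red,blue,green,yellow,black}; column 5 has {red,blue,green,yellow,black}; that leaves white.
At row 1, column 1: row 1 has {red,blue,yellow,black,white}; column 1 has {blue,yellow,black,white}; that leaves green.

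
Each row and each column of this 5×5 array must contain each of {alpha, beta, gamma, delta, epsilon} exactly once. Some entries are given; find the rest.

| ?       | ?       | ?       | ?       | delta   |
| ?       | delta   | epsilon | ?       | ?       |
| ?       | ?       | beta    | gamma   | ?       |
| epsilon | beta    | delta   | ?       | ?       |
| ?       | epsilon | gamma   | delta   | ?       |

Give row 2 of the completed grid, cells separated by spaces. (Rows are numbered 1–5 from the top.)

gamma delta epsilon beta alpha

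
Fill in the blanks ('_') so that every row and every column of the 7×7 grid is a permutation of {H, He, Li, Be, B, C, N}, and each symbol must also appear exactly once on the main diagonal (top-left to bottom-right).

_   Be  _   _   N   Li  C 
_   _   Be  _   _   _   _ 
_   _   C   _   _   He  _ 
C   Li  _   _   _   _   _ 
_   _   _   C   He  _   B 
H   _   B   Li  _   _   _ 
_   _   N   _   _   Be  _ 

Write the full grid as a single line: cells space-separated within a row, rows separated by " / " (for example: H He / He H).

(r1,c1) = B
(r6,c6) = N
(r2,c2) = H
(r4,c4) = Be
(r5,c2) = N
(r5,c6) = H
(r7,c7) = Li
(r3,c2) = B
(r4,c6) = B
(r5,c3) = Li
(r7,c1) = He
(r7,c2) = C
(r2,c6) = C
(r4,c5) = H
(r5,c1) = Be
(r6,c2) = He
(r6,c7) = Be
(r7,c5) = B
(r2,c5) = Li
(r3,c5) = Be
(r4,c3) = He
(r4,c7) = N
(r6,c5) = C
(r7,c4) = H
(r1,c3) = H
(r1,c4) = He
(r2,c1) = N
(r2,c4) = B
(r2,c7) = He
(r3,c1) = Li
(r3,c4) = N
(r3,c7) = H

B Be H He N Li C / N H Be B Li C He / Li B C N Be He H / C Li He Be H B N / Be N Li C He H B / H He B Li C N Be / He C N H B Be Li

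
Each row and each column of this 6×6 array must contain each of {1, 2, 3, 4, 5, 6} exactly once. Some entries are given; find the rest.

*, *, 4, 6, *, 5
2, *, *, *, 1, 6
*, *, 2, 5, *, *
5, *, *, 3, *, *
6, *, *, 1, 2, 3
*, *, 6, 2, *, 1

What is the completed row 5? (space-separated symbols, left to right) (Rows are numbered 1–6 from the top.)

6 4 5 1 2 3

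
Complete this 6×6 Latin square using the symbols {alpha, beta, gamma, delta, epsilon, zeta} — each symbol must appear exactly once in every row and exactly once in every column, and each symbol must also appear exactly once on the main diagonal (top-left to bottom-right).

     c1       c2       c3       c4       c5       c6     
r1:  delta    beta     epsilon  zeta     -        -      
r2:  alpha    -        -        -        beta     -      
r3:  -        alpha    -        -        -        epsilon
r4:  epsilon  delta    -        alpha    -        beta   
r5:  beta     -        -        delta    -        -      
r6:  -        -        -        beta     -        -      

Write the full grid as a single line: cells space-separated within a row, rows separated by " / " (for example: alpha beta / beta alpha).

(r3,c4) = gamma
(r2,c4) = epsilon
(r3,c1) = zeta
(r3,c3) = beta
(r3,c5) = delta
(r6,c1) = gamma
(r6,c6) = zeta
(r2,c2) = gamma
(r2,c6) = delta
(r5,c5) = epsilon
(r6,c2) = epsilon
(r6,c5) = alpha
(r1,c5) = gamma
(r1,c6) = alpha
(r2,c3) = zeta
(r4,c3) = gamma
(r4,c5) = zeta
(r5,c2) = zeta
(r5,c3) = alpha
(r5,c6) = gamma
(r6,c3) = delta

delta beta epsilon zeta gamma alpha / alpha gamma zeta epsilon beta delta / zeta alpha beta gamma delta epsilon / epsilon delta gamma alpha zeta beta / beta zeta alpha delta epsilon gamma / gamma epsilon delta beta alpha zeta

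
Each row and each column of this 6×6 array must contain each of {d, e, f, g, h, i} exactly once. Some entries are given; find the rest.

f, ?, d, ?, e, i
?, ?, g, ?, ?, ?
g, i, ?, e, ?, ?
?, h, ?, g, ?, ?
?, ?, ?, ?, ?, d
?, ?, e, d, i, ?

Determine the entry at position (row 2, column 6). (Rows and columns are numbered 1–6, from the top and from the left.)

f

row 1 has {d,e,f,i}; column 2 has {h,i} — only g is left for (r1,c2).
row 1 has {d,e,f,g,i}; column 4 has {d,e,g} — only h is left for (r1,c4).
row 6 has {d,e,i}; column 1 has {f,g} — only h is left for (r6,c1).
row 6 has {d,e,h,i}; column 2 has {g,h,i} — only f is left for (r6,c2).
row 6 has {d,e,f,h,i}; column 6 has {d,i} — only g is left for (r6,c6).
row 5 has {d}; column 2 has {f,g,h,i} — only e is left for (r5,c2).
row 2 has {g}; column 2 has {e,f,g,h,i} — only d is left for (r2,c2).
row 5 has {d,e}; column 1 has {f,g,h} — only i is left for (r5,c1).
row 5 has {d,e,i}; column 4 has {d,e,g,h} — only f is left for (r5,c4).
row 2 has {d,g}; column 1 has {f,g,h,i} — only e is left for (r2,c1).
row 2 has {d,e,g}; column 4 has {d,e,f,g,h} — only i is left for (r2,c4).
row 4 has {g,h}; column 1 has {e,f,g,h,i} — only d is left for (r4,c1).
row 4 has {d,g,h}; column 5 has {e,i} — only f is left for (r4,c5).
row 4 has {d,f,g,h}; column 6 has {d,g,i} — only e is left for (r4,c6).
row 5 has {d,e,f,i}; column 3 has {d,e,g} — only h is left for (r5,c3).
row 5 has {d,e,f,h,i}; column 5 has {e,f,i} — only g is left for (r5,c5).
row 2 has {d,e,g,i}; column 5 has {e,f,g,i} — only h is left for (r2,c5).
row 2 has {d,e,g,h,i}; column 6 has {d,e,g,i} — only f is left for (r2,c6).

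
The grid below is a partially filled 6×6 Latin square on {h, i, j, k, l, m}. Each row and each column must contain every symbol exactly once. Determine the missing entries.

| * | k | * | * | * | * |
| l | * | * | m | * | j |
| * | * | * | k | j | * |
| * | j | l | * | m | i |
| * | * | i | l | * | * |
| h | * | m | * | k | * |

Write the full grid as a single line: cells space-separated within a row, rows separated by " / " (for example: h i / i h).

m k j i l h / l h k m i j / i l h k j m / k j l h m i / j m i l h k / h i m j k l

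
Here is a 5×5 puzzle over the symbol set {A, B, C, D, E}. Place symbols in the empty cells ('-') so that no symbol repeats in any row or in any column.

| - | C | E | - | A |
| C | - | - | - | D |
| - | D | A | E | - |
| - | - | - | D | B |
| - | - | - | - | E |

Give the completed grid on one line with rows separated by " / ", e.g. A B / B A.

D C E B A / C E B A D / B D A E C / E A C D B / A B D C E

Cell (r1,c4): row 1 has {A,C,E}; column 4 has {D,E} → B.
Cell (r2,c3): row 2 has {C,D}; column 3 has {A,E} → B.
Cell (r2,c4): row 2 has {B,C,D}; column 4 has {B,D,E} → A.
Cell (r3,c1): row 3 has {A,D,E}; column 1 has {C} → B.
Cell (r3,c5): row 3 has {A,B,D,E}; column 5 has {A,B,D,E} → C.
Cell (r4,c3): row 4 has {B,D}; column 3 has {A,B,E} → C.
Cell (r5,c3): row 5 has {E}; column 3 has {A,B,C,E} → D.
Cell (r5,c4): row 5 has {D,E}; column 4 has {A,B,D,E} → C.
Cell (r1,c1): row 1 has {A,B,C,E}; column 1 has {B,C} → D.
Cell (r2,c2): row 2 has {A,B,C,D}; column 2 has {C,D} → E.
Cell (r4,c2): row 4 has {B,C,D}; column 2 has {C,D,E} → A.
Cell (r5,c1): row 5 has {C,D,E}; column 1 has {B,C,D} → A.
Cell (r5,c2): row 5 has {A,C,D,E}; column 2 has {A,C,D,E} → B.
Cell (r4,c1): row 4 has {A,B,C,D}; column 1 has {A,B,C,D} → E.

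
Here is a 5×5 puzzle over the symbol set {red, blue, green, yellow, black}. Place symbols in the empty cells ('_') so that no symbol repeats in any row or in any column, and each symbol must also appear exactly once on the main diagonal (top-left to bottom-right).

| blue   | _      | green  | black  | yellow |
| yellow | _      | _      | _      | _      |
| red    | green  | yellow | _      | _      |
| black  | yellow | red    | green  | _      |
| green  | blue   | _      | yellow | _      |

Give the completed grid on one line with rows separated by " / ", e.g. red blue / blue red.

Cell (r1,c2): row 1 has {blue,green,yellow,black}; column 2 has {blue,green,yellow} → red.
Cell (r2,c2): row 2 has {yellow}; column 2 has {red,blue,green,yellow}; the diagonal has {blue,green,yellow} → black.
Cell (r2,c3): row 2 has {yellow,black}; column 3 has {red,green,yellow} → blue.
Cell (r2,c4): row 2 has {blue,yellow,black}; column 4 has {green,yellow,black} → red.
Cell (r2,c5): row 2 has {red,blue,yellow,black}; column 5 has {yellow} → green.
Cell (r3,c4): row 3 has {red,green,yellow}; column 4 has {red,green,yellow,black} → blue.
Cell (r3,c5): row 3 has {red,blue,green,yellow}; column 5 has {green,yellow} → black.
Cell (r4,c5): row 4 has {red,green,yellow,black}; column 5 has {green,yellow,black} → blue.
Cell (r5,c3): row 5 has {blue,green,yellow}; column 3 has {red,blue,green,yellow} → black.
Cell (r5,c5): row 5 has {blue,green,yellow,black}; column 5 has {blue,green,yellow,black}; the diagonal has {blue,green,yellow,black} → red.

blue red green black yellow / yellow black blue red green / red green yellow blue black / black yellow red green blue / green blue black yellow red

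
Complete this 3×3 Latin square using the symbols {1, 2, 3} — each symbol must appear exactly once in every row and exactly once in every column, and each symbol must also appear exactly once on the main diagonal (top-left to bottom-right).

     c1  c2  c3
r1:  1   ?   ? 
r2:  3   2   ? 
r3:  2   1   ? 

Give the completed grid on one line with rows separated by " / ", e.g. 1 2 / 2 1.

1 3 2 / 3 2 1 / 2 1 3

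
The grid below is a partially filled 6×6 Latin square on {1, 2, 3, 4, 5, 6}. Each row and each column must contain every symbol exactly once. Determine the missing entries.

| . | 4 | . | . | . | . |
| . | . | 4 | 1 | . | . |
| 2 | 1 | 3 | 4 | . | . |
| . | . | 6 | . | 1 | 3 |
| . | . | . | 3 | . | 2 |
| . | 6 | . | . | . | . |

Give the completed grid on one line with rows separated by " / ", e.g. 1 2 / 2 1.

At row 5, column 2: row 5 has {2,3}; column 2 has {1,4,6}; that leaves 5.
At row 5, column 3: row 5 has {2,3,5}; column 3 has {3,4,6}; that leaves 1.
At row 4, column 2: row 4 has {1,3,6}; column 2 has {1,4,5,6}; that leaves 2.
At row 4, column 4: row 4 has {1,2,3,6}; column 4 has {1,3,4}; that leaves 5.
At row 6, column 4: row 6 has {6}; column 4 has {1,3,4,5}; that leaves 2.
At row 1, column 4: row 1 has {4}; column 4 has {1,2,3,4,5}; that leaves 6.
At row 2, column 2: row 2 has {1,4}; column 2 has {1,2,4,5,6}; that leaves 3.
At row 4, column 1: row 4 has {1,2,3,5,6}; column 1 has {2}; that leaves 4.
At row 5, column 1: row 5 has {1,2,3,5}; column 1 has {2,4}; that leaves 6.
At row 5, column 5: row 5 has {1,2,3,5,6}; column 5 has {1}; that leaves 4.
At row 6, column 3: row 6 has {2,6}; column 3 has {1,3,4,6}; that leaves 5.
At row 6, column 5: row 6 has {2,5,6}; column 5 has {1,4}; that leaves 3.
At row 1, column 3: row 1 has {4,6}; column 3 has {1,3,4,5,6}; that leaves 2.
At row 1, column 5: row 1 has {2,4,6}; column 5 has {1,3,4}; that leaves 5.
At row 1, column 6: row 1 has {2,4,5,6}; column 6 has {2,3}; that leaves 1.
At row 2, column 1: row 2 has {1,3,4}; column 1 has {2,4,6}; that leaves 5.
At row 2, column 6: row 2 has {1,3,4,5}; column 6 has {1,2,3}; that leaves 6.
At row 3, column 5: row 3 has {1,2,3,4}; column 5 has {1,3,4,5}; that leaves 6.
At row 3, column 6: row 3 has {1,2,3,4,6}; column 6 has {1,2,3,6}; that leaves 5.
At row 6, column 1: row 6 has {2,3,5,6}; column 1 has {2,4,5,6}; that leaves 1.
At row 6, column 6: row 6 has {1,2,3,5,6}; column 6 has {1,2,3,5,6}; that leaves 4.
At row 1, column 1: row 1 has {1,2,4,5,6}; column 1 has {1,2,4,5,6}; that leaves 3.
At row 2, column 5: row 2 has {1,3,4,5,6}; column 5 has {1,3,4,5,6}; that leaves 2.

3 4 2 6 5 1 / 5 3 4 1 2 6 / 2 1 3 4 6 5 / 4 2 6 5 1 3 / 6 5 1 3 4 2 / 1 6 5 2 3 4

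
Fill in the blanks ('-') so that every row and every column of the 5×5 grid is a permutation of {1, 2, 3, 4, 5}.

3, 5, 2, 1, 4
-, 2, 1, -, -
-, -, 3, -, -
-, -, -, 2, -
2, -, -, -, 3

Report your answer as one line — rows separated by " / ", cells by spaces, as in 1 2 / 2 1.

3 5 2 1 4 / 4 2 1 3 5 / 1 4 3 5 2 / 5 3 4 2 1 / 2 1 5 4 3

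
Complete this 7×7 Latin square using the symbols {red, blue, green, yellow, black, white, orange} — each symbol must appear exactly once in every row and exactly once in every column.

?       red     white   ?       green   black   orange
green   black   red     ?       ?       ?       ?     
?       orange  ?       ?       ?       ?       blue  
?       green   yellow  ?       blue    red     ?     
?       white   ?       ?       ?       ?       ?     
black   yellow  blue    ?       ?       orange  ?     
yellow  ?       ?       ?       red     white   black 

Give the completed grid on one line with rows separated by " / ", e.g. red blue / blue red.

blue red white yellow green black orange / green black red white orange blue yellow / white orange black red yellow green blue / orange green yellow black blue red white / red white orange blue black yellow green / black yellow blue green white orange red / yellow blue green orange red white black

(r1,c1) = blue
(r1,c4) = yellow
(r4,c7) = white
(r6,c5) = white
(r7,c2) = blue
(r2,c7) = yellow
(r4,c1) = orange
(r4,c4) = black
(r5,c1) = red
(r5,c7) = green
(r6,c7) = red
(r2,c5) = orange
(r2,c6) = blue
(r3,c1) = white
(r5,c6) = yellow
(r6,c4) = green
(r7,c4) = orange
(r2,c4) = white
(r3,c4) = red
(r3,c6) = green
(r5,c4) = blue
(r5,c5) = black
(r7,c3) = green
(r3,c3) = black
(r3,c5) = yellow
(r5,c3) = orange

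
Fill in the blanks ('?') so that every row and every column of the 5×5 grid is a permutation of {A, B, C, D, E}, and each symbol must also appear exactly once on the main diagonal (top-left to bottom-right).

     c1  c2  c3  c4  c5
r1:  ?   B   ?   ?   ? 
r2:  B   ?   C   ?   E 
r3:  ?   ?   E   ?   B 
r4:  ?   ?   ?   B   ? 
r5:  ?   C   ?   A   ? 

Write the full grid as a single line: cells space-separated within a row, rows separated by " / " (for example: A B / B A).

C B D E A / B A C D E / A D E C B / D E A B C / E C B A D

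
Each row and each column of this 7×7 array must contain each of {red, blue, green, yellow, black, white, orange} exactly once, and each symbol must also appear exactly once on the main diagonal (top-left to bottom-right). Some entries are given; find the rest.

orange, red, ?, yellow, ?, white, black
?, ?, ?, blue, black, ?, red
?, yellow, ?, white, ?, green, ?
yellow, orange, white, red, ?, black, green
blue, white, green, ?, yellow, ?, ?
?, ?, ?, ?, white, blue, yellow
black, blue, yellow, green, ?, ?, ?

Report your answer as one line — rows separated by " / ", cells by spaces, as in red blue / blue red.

orange red blue yellow green white black / white green orange blue black yellow red / red yellow black white orange green blue / yellow orange white red blue black green / blue white green black yellow red orange / green black red orange white blue yellow / black blue yellow green red orange white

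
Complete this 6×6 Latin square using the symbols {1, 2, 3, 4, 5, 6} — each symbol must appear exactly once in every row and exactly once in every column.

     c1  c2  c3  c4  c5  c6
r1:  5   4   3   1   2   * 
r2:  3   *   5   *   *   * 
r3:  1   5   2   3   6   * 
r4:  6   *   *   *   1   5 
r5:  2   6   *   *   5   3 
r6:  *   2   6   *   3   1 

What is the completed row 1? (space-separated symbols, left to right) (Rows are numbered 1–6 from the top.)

row 1 has {1,2,3,4,5}; column 6 has {1,3,5} — only 6 is left for (r1,c6).

5 4 3 1 2 6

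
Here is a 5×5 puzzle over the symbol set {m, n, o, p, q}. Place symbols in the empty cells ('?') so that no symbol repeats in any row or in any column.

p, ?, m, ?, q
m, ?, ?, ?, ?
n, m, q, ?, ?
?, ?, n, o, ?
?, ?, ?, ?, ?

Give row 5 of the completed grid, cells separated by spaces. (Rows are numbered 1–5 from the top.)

o q p m n

(r1,c4): row 1 has {m,p,q}; column 4 has {o}, so it must be n.
(r3,c4): row 3 has {m,n,q}; column 4 has {n,o}, so it must be p.
(r3,c5): row 3 has {m,n,p,q}; column 5 has {q}, so it must be o.
(r4,c1): row 4 has {n,o}; column 1 has {m,n,p}, so it must be q.
(r4,c2): row 4 has {n,o,q}; column 2 has {m}, so it must be p.
(r4,c5): row 4 has {n,o,p,q}; column 5 has {o,q}, so it must be m.
(r5,c1): row 5 is empty so far; column 1 has {m,n,p,q}, so it must be o.
(r5,c3): row 5 has {o}; column 3 has {m,n,q}, so it must be p.
(r5,c5): row 5 has {o,p}; column 5 has {m,o,q}, so it must be n.
(r1,c2): row 1 has {m,n,p,q}; column 2 has {m,p}, so it must be o.
(r2,c3): row 2 has {m}; column 3 has {m,n,p,q}, so it must be o.
(r2,c4): row 2 has {m,o}; column 4 has {n,o,p}, so it must be q.
(r2,c5): row 2 has {m,o,q}; column 5 has {m,n,o,q}, so it must be p.
(r5,c2): row 5 has {n,o,p}; column 2 has {m,o,p}, so it must be q.
(r5,c4): row 5 has {n,o,p,q}; column 4 has {n,o,p,q}, so it must be m.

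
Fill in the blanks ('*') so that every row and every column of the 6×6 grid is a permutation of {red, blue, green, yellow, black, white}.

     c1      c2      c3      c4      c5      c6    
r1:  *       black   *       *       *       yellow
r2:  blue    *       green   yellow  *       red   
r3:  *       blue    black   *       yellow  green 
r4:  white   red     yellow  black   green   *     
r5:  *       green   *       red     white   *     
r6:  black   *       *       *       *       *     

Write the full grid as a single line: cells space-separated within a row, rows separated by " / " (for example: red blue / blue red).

(r2,c2) = white
(r2,c5) = black
(r3,c1) = red
(r3,c4) = white
(r4,c6) = blue
(r5,c1) = yellow
(r5,c3) = blue
(r5,c6) = black
(r6,c2) = yellow
(r6,c6) = white
(r1,c1) = green
(r1,c4) = blue
(r1,c5) = red
(r6,c3) = red
(r6,c4) = green
(r6,c5) = blue
(r1,c3) = white

green black white blue red yellow / blue white green yellow black red / red blue black white yellow green / white red yellow black green blue / yellow green blue red white black / black yellow red green blue white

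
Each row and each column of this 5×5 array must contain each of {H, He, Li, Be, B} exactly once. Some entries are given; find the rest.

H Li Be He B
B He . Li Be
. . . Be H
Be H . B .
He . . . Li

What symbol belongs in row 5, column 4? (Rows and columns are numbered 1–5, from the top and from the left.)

(r2,c3): row 2 has {He,Li,Be,B}; column 3 has {Be}, so it must be H.
(r3,c1): row 3 has {H,Be}; column 1 has {H,He,Be,B}, so it must be Li.
(r3,c2): row 3 has {H,Li,Be}; column 2 has {H,He,Li}, so it must be B.
(r3,c3): row 3 has {H,Li,Be,B}; column 3 has {H,Be}, so it must be He.
(r4,c3): row 4 has {H,Be,B}; column 3 has {H,He,Be}, so it must be Li.
(r4,c5): row 4 has {H,Li,Be,B}; column 5 has {H,Li,Be,B}, so it must be He.
(r5,c2): row 5 has {He,Li}; column 2 has {H,He,Li,B}, so it must be Be.
(r5,c3): row 5 has {He,Li,Be}; column 3 has {H,He,Li,Be}, so it must be B.
(r5,c4): row 5 has {He,Li,Be,B}; column 4 has {He,Li,Be,B}, so it must be H.

H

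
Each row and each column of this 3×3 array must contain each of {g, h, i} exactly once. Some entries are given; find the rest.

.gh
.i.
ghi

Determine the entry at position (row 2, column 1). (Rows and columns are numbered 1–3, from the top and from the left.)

h

Cell (r1,c1): row 1 has {g,h}; column 1 has {g} → i.
Cell (r2,c1): row 2 has {i}; column 1 has {g,i} → h.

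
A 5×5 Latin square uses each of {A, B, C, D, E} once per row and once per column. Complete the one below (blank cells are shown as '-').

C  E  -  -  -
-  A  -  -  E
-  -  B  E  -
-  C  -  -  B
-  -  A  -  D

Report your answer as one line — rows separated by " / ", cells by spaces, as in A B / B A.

(r1,c3) = D
(r1,c5) = A
(r2,c3) = C
(r3,c2) = D
(r3,c5) = C
(r4,c3) = E
(r5,c2) = B
(r5,c4) = C
(r1,c4) = B
(r2,c4) = D
(r3,c1) = A
(r4,c1) = D
(r4,c4) = A
(r5,c1) = E
(r2,c1) = B

C E D B A / B A C D E / A D B E C / D C E A B / E B A C D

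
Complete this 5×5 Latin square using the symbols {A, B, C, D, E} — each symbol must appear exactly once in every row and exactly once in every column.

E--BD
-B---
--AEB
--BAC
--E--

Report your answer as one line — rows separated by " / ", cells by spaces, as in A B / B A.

(r1,c3) = C
(r2,c3) = D
(r2,c4) = C
(r4,c1) = D
(r4,c2) = E
(r5,c4) = D
(r5,c5) = A
(r1,c2) = A
(r2,c1) = A
(r2,c5) = E
(r3,c1) = C
(r3,c2) = D
(r5,c1) = B
(r5,c2) = C

E A C B D / A B D C E / C D A E B / D E B A C / B C E D A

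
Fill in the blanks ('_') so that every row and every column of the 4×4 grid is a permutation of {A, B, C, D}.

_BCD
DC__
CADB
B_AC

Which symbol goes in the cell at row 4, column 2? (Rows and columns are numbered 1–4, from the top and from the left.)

D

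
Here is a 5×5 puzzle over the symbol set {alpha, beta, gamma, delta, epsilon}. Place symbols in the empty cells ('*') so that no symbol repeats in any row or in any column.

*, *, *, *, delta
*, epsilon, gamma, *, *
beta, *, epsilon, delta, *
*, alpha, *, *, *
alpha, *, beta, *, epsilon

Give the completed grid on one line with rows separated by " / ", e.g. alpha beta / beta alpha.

row 1 has {delta}; column 3 has {beta,gamma,epsilon} — only alpha is left for (r1,c3).
row 2 has {gamma,epsilon}; column 1 has {alpha,beta} — only delta is left for (r2,c1).
row 3 has {beta,delta,epsilon}; column 2 has {alpha,epsilon} — only gamma is left for (r3,c2).
row 3 has {beta,gamma,delta,epsilon}; column 5 has {delta,epsilon} — only alpha is left for (r3,c5).
row 4 has {alpha}; column 3 has {alpha,beta,gamma,epsilon} — only delta is left for (r4,c3).
row 5 has {alpha,beta,epsilon}; column 2 has {alpha,gamma,epsilon} — only delta is left for (r5,c2).
row 5 has {alpha,beta,delta,epsilon}; column 4 has {delta} — only gamma is left for (r5,c4).
row 1 has {alpha,delta}; column 2 has {alpha,gamma,delta,epsilon} — only beta is left for (r1,c2).
row 1 has {alpha,beta,delta}; column 4 has {gamma,delta} — only epsilon is left for (r1,c4).
row 2 has {gamma,delta,epsilon}; column 5 has {alpha,delta,epsilon} — only beta is left for (r2,c5).
row 4 has {alpha,delta}; column 4 has {gamma,delta,epsilon} — only beta is left for (r4,c4).
row 4 has {alpha,beta,delta}; column 5 has {alpha,beta,delta,epsilon} — only gamma is left for (r4,c5).
row 1 has {alpha,beta,delta,epsilon}; column 1 has {alpha,beta,delta} — only gamma is left for (r1,c1).
row 2 has {beta,gamma,delta,epsilon}; column 4 has {beta,gamma,delta,epsilon} — only alpha is left for (r2,c4).
row 4 has {alpha,beta,gamma,delta}; column 1 has {alpha,beta,gamma,delta} — only epsilon is left for (r4,c1).

gamma beta alpha epsilon delta / delta epsilon gamma alpha beta / beta gamma epsilon delta alpha / epsilon alpha delta beta gamma / alpha delta beta gamma epsilon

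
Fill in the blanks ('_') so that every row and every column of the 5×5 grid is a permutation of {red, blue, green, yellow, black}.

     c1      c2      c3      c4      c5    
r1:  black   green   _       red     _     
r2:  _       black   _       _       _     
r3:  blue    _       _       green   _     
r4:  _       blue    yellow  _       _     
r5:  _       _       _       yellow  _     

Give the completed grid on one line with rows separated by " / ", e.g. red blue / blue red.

(r1,c3) = blue
(r1,c5) = yellow
(r2,c4) = blue
(r4,c4) = black
(r5,c2) = red
(r3,c2) = yellow
(r5,c1) = green
(r5,c3) = black
(r5,c5) = blue
(r3,c3) = red
(r3,c5) = black
(r4,c1) = red
(r4,c5) = green
(r2,c1) = yellow
(r2,c3) = green
(r2,c5) = red

black green blue red yellow / yellow black green blue red / blue yellow red green black / red blue yellow black green / green red black yellow blue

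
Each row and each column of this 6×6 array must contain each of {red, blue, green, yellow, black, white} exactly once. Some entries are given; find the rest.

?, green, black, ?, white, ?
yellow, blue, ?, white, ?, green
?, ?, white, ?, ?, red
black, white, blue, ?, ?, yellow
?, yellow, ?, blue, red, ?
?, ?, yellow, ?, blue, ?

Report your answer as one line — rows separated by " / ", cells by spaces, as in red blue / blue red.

red green black yellow white blue / yellow blue red white black green / blue black white green yellow red / black white blue red green yellow / white yellow green blue red black / green red yellow black blue white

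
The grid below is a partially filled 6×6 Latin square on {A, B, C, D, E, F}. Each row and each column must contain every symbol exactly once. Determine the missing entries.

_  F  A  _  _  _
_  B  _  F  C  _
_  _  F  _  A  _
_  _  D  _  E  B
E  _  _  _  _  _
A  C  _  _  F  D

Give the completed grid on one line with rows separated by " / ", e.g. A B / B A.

(r2,c1): row 2 has {B,C,F}; column 1 has {A,E}, so it must be D.
(r2,c3): row 2 has {B,C,D,F}; column 3 has {A,D,F}, so it must be E.
(r2,c6): row 2 has {B,C,D,E,F}; column 6 has {B,D}, so it must be A.
(r4,c2): row 4 has {B,D,E}; column 2 has {B,C,F}, so it must be A.
(r4,c4): row 4 has {A,B,D,E}; column 4 has {F}, so it must be C.
(r5,c2): row 5 has {E}; column 2 has {A,B,C,F}, so it must be D.
(r5,c5): row 5 has {D,E}; column 5 has {A,C,E,F}, so it must be B.
(r6,c3): row 6 has {A,C,D,F}; column 3 has {A,D,E,F}, so it must be B.
(r6,c4): row 6 has {A,B,C,D,F}; column 4 has {C,F}, so it must be E.
(r1,c5): row 1 has {A,F}; column 5 has {A,B,C,E,F}, so it must be D.
(r3,c2): row 3 has {A,F}; column 2 has {A,B,C,D,F}, so it must be E.
(r3,c6): row 3 has {A,E,F}; column 6 has {A,B,D}, so it must be C.
(r4,c1): row 4 has {A,B,C,D,E}; column 1 has {A,D,E}, so it must be F.
(r5,c3): row 5 has {B,D,E}; column 3 has {A,B,D,E,F}, so it must be C.
(r5,c4): row 5 has {B,C,D,E}; column 4 has {C,E,F}, so it must be A.
(r5,c6): row 5 has {A,B,C,D,E}; column 6 has {A,B,C,D}, so it must be F.
(r1,c4): row 1 has {A,D,F}; column 4 has {A,C,E,F}, so it must be B.
(r1,c6): row 1 has {A,B,D,F}; column 6 has {A,B,C,D,F}, so it must be E.
(r3,c1): row 3 has {A,C,E,F}; column 1 has {A,D,E,F}, so it must be B.
(r3,c4): row 3 has {A,B,C,E,F}; column 4 has {A,B,C,E,F}, so it must be D.
(r1,c1): row 1 has {A,B,D,E,F}; column 1 has {A,B,D,E,F}, so it must be C.

C F A B D E / D B E F C A / B E F D A C / F A D C E B / E D C A B F / A C B E F D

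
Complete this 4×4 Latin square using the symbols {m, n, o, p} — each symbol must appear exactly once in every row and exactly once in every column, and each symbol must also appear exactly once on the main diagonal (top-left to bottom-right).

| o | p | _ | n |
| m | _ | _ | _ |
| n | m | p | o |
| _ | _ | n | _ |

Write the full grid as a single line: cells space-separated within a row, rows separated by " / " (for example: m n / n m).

o p m n / m n o p / n m p o / p o n m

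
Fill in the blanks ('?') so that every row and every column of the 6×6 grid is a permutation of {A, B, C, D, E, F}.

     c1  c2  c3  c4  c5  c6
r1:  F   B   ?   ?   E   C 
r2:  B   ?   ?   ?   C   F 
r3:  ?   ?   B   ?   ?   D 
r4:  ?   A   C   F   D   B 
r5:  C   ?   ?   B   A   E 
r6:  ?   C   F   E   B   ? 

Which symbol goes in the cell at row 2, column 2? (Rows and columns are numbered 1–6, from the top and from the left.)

D

(r3,c5) = F
(r4,c1) = E
(r5,c3) = D
(r6,c6) = A
(r1,c3) = A
(r1,c4) = D
(r2,c3) = E
(r2,c4) = A
(r3,c1) = A
(r3,c2) = E
(r3,c4) = C
(r5,c2) = F
(r6,c1) = D
(r2,c2) = D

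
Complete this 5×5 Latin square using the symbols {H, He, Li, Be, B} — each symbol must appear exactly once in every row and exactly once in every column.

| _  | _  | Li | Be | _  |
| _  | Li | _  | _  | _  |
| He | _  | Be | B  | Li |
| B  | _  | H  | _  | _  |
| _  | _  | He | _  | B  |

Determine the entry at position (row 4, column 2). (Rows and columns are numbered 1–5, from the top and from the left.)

At row 1, column 1: row 1 has {Li,Be}; column 1 has {He,B}; that leaves H.
At row 1, column 5: row 1 has {H,Li,Be}; column 5 has {Li,B}; that leaves He.
At row 2, column 1: row 2 has {Li}; column 1 has {H,He,B}; that leaves Be.
At row 2, column 3: row 2 has {Li,Be}; column 3 has {H,He,Li,Be}; that leaves B.
At row 2, column 5: row 2 has {Li,Be,B}; column 5 has {He,Li,B}; that leaves H.
At row 3, column 2: row 3 has {He,Li,Be,B}; column 2 has {Li}; that leaves H.
At row 4, column 5: row 4 has {H,B}; column 5 has {H,He,Li,B}; that leaves Be.
At row 5, column 1: row 5 has {He,B}; column 1 has {H,He,Be,B}; that leaves Li.
At row 5, column 2: row 5 has {He,Li,B}; column 2 has {H,Li}; that leaves Be.
At row 5, column 4: row 5 has {He,Li,Be,B}; column 4 has {Be,B}; that leaves H.
At row 1, column 2: row 1 has {H,He,Li,Be}; column 2 has {H,Li,Be}; that leaves B.
At row 2, column 4: row 2 has {H,Li,Be,B}; column 4 has {H,Be,B}; that leaves He.
At row 4, column 2: row 4 has {H,Be,B}; column 2 has {H,Li,Be,B}; that leaves He.

He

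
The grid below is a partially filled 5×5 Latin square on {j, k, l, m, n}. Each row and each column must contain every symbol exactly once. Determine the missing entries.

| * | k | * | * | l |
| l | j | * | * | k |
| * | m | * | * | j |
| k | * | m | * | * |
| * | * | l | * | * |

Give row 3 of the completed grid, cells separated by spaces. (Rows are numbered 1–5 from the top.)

(r2,c3) = n
(r2,c4) = m
(r3,c1) = n
(r3,c3) = k
(r3,c4) = l

n m k l j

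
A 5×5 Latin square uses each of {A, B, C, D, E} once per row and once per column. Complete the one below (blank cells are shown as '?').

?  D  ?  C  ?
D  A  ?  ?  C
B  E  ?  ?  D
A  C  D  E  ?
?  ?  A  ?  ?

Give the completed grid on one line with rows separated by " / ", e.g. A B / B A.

E D B C A / D A E B C / B E C A D / A C D E B / C B A D E

At row 1, column 1: row 1 has {C,D}; column 1 has {A,B,D}; that leaves E.
At row 1, column 3: row 1 has {C,D,E}; column 3 has {A,D}; that leaves B.
At row 1, column 5: row 1 has {B,C,D,E}; column 5 has {C,D}; that leaves A.
At row 2, column 3: row 2 has {A,C,D}; column 3 has {A,B,D}; that leaves E.
At row 2, column 4: row 2 has {A,C,D,E}; column 4 has {C,E}; that leaves B.
At row 3, column 3: row 3 has {B,D,E}; column 3 has {A,B,D,E}; that leaves C.
At row 3, column 4: row 3 has {B,C,D,E}; column 4 has {B,C,E}; that leaves A.
At row 4, column 5: row 4 has {A,C,D,E}; column 5 has {A,C,D}; that leaves B.
At row 5, column 1: row 5 has {A}; column 1 has {A,B,D,E}; that leaves C.
At row 5, column 2: row 5 has {A,C}; column 2 has {A,C,D,E}; that leaves B.
At row 5, column 4: row 5 has {A,B,C}; column 4 has {A,B,C,E}; that leaves D.
At row 5, column 5: row 5 has {A,B,C,D}; column 5 has {A,B,C,D}; that leaves E.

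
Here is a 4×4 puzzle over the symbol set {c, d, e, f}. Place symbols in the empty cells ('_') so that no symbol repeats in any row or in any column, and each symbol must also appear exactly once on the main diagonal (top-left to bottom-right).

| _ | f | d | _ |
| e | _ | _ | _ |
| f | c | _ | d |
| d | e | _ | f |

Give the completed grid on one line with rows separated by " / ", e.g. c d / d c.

(r1,c1): row 1 has {d,f}; column 1 has {d,e,f}; the diagonal has {f}, so it must be c.
(r1,c4): row 1 has {c,d,f}; column 4 has {d,f}, so it must be e.
(r2,c2): row 2 has {e}; column 2 has {c,e,f}; the diagonal has {c,f}, so it must be d.
(r2,c4): row 2 has {d,e}; column 4 has {d,e,f}, so it must be c.
(r3,c3): row 3 has {c,d,f}; column 3 has {d}; the diagonal has {c,d,f}, so it must be e.
(r4,c3): row 4 has {d,e,f}; column 3 has {d,e}, so it must be c.
(r2,c3): row 2 has {c,d,e}; column 3 has {c,d,e}, so it must be f.

c f d e / e d f c / f c e d / d e c f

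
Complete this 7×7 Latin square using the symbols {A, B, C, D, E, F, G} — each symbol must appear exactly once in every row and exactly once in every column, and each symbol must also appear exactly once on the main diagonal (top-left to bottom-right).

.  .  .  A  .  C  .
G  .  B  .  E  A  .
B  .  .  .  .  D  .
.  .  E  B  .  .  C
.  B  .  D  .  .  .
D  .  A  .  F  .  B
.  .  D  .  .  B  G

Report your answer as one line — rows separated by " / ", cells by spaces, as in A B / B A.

F E G A B C D / G D B C E A F / B F C E G D A / A G E B D F C / C B F D A G E / D C A G F E B / E A D F C B G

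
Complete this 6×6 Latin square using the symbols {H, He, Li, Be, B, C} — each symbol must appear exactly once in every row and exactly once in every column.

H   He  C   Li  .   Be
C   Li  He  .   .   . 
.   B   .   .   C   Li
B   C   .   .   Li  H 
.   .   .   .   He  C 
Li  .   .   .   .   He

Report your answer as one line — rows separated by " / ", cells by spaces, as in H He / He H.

H He C Li B Be / C Li He H Be B / He B H Be C Li / B C Be He Li H / Be H Li B He C / Li Be B C H He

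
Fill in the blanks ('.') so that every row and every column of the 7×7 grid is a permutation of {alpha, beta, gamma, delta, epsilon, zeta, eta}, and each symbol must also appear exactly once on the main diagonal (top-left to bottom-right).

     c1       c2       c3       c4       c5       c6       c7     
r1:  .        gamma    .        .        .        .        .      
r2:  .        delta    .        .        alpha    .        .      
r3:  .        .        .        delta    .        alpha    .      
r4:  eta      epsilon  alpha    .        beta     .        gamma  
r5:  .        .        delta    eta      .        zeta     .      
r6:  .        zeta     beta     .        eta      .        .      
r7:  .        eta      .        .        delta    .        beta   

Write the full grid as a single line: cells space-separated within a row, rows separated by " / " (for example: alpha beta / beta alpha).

(r3,c2): row 3 has {alpha,delta}; column 2 has {gamma,delta,epsilon,zeta,eta}, so it must be beta.
(r4,c4): row 4 has {alpha,beta,gamma,epsilon,eta}; column 4 has {delta,eta}; the diagonal has {beta,delta}, so it must be zeta.
(r4,c6): row 4 has {alpha,beta,gamma,epsilon,zeta,eta}; column 6 has {alpha,zeta}, so it must be delta.
(r5,c2): row 5 has {delta,zeta,eta}; column 2 has {beta,gamma,delta,epsilon,zeta,eta}, so it must be alpha.
(r5,c7): row 5 has {alpha,delta,zeta,eta}; column 7 has {beta,gamma}, so it must be epsilon.
(r5,c5): row 5 has {alpha,delta,epsilon,zeta,eta}; column 5 has {alpha,beta,delta,eta}; the diagonal has {beta,delta,zeta}, so it must be gamma.
(r6,c6): row 6 has {beta,zeta,eta}; column 6 has {alpha,delta,zeta}; the diagonal has {beta,gamma,delta,zeta}, so it must be epsilon.
(r7,c6): row 7 has {beta,delta,eta}; column 6 has {alpha,delta,epsilon,zeta}, so it must be gamma.
(r1,c1): row 1 has {gamma}; column 1 has {eta}; the diagonal has {beta,gamma,delta,epsilon,zeta}, so it must be alpha.
(r3,c3): row 3 has {alpha,beta,delta}; column 3 has {alpha,beta,delta}; the diagonal has {alpha,beta,gamma,delta,epsilon,zeta}, so it must be eta.
(r3,c7): row 3 has {alpha,beta,delta,eta}; column 7 has {beta,gamma,epsilon}, so it must be zeta.
(r5,c1): row 5 has {alpha,gamma,delta,epsilon,zeta,eta}; column 1 has {alpha,eta}, so it must be beta.
(r2,c7): row 2 has {alpha,delta}; column 7 has {beta,gamma,epsilon,zeta}, so it must be eta.
(r3,c5): row 3 has {alpha,beta,delta,zeta,eta}; column 5 has {alpha,beta,gamma,delta,eta}, so it must be epsilon.
(r1,c5): row 1 has {alpha,gamma}; column 5 has {alpha,beta,gamma,delta,epsilon,eta}, so it must be zeta.
(r1,c7): row 1 has {alpha,gamma,zeta}; column 7 has {beta,gamma,epsilon,zeta,eta}, so it must be delta.
(r2,c6): row 2 has {alpha,delta,eta}; column 6 has {alpha,gamma,delta,epsilon,zeta}, so it must be beta.
(r3,c1): row 3 has {alpha,beta,delta,epsilon,zeta,eta}; column 1 has {alpha,beta,eta}, so it must be gamma.
(r6,c1): row 6 has {beta,epsilon,zeta,eta}; column 1 has {alpha,beta,gamma,eta}, so it must be delta.
(r6,c7): row 6 has {beta,delta,epsilon,zeta,eta}; column 7 has {beta,gamma,delta,epsilon,zeta,eta}, so it must be alpha.
(r1,c3): row 1 has {alpha,gamma,delta,zeta}; column 3 has {alpha,beta,delta,eta}, so it must be epsilon.
(r1,c4): row 1 has {alpha,gamma,delta,epsilon,zeta}; column 4 has {delta,zeta,eta}, so it must be beta.
(r1,c6): row 1 has {alpha,beta,gamma,delta,epsilon,zeta}; column 6 has {alpha,beta,gamma,delta,epsilon,zeta}, so it must be eta.
(r6,c4): row 6 has {alpha,beta,delta,epsilon,zeta,eta}; column 4 has {beta,delta,zeta,eta}, so it must be gamma.
(r7,c3): row 7 has {beta,gamma,delta,eta}; column 3 has {alpha,beta,delta,epsilon,eta}, so it must be zeta.
(r2,c3): row 2 has {alpha,beta,delta,eta}; column 3 has {alpha,beta,delta,epsilon,zeta,eta}, so it must be gamma.
(r2,c4): row 2 has {alpha,beta,gamma,delta,eta}; column 4 has {beta,gamma,delta,zeta,eta}, so it must be epsilon.
(r7,c1): row 7 has {beta,gamma,delta,zeta,eta}; column 1 has {alpha,beta,gamma,delta,eta}, so it must be epsilon.
(r7,c4): row 7 has {beta,gamma,delta,epsilon,zeta,eta}; column 4 has {beta,gamma,delta,epsilon,zeta,eta}, so it must be alpha.
(r2,c1): row 2 has {alpha,beta,gamma,delta,epsilon,eta}; column 1 has {alpha,beta,gamma,delta,epsilon,eta}, so it must be zeta.

alpha gamma epsilon beta zeta eta delta / zeta delta gamma epsilon alpha beta eta / gamma beta eta delta epsilon alpha zeta / eta epsilon alpha zeta beta delta gamma / beta alpha delta eta gamma zeta epsilon / delta zeta beta gamma eta epsilon alpha / epsilon eta zeta alpha delta gamma beta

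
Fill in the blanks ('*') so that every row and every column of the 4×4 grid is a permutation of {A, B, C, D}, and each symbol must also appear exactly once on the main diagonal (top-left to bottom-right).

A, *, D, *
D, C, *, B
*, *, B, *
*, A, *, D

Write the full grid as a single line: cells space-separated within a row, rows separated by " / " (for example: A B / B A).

(r1,c2): row 1 has {A,D}; column 2 has {A,C}, so it must be B.
(r1,c4): row 1 has {A,B,D}; column 4 has {B,D}, so it must be C.
(r2,c3): row 2 has {B,C,D}; column 3 has {B,D}, so it must be A.
(r3,c1): row 3 has {B}; column 1 has {A,D}, so it must be C.
(r3,c2): row 3 has {B,C}; column 2 has {A,B,C}, so it must be D.
(r3,c4): row 3 has {B,C,D}; column 4 has {B,C,D}, so it must be A.
(r4,c1): row 4 has {A,D}; column 1 has {A,C,D}, so it must be B.
(r4,c3): row 4 has {A,B,D}; column 3 has {A,B,D}, so it must be C.

A B D C / D C A B / C D B A / B A C D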